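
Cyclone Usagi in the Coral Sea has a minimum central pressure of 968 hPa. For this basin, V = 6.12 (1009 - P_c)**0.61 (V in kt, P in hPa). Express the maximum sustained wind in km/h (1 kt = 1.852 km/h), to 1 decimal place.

109.2 km/h

ΔP = 1009 − 968 = 41 hPa.
V ≈ 6.12 × 41^0.61 = 6.12 × 9.634 ≈ 58.959 kt.
58.959 × 1.852 ≈ 109.19 km/h → 109.2 km/h.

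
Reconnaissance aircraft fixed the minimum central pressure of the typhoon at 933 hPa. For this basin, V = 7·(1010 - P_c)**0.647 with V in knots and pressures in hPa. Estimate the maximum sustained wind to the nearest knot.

ΔP = 1010 − 933 = 77 hPa.
77^0.647 ≈ 16.617.
V ≈ 7 × 16.617 ≈ 116.3 kt.

116 kt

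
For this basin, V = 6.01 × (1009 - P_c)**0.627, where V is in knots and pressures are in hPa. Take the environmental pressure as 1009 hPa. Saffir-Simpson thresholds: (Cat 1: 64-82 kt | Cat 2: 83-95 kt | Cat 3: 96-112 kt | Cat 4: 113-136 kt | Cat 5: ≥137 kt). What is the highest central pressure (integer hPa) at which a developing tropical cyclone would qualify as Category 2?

943 hPa

Category 2 begins at V = 83 kt.
Required ΔP = (83/6.01)^(1/0.627) = 13.810^1.595 ≈ 65.84 hPa.
P_c ≤ 1009 − 65.84 = 943.16, so the highest integer P_c is 943 hPa.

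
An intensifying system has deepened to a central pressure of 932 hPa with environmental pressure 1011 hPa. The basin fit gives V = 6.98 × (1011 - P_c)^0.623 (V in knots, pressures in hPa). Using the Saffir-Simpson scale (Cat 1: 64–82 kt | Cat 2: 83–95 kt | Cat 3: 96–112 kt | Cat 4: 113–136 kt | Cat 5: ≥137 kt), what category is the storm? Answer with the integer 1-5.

3

ΔP = 1011 − 932 = 79 hPa.
V ≈ 6.98 × 79^0.623 = 6.98 × 15.21 ≈ 106 kt.
106 kt falls in the Category 3 band.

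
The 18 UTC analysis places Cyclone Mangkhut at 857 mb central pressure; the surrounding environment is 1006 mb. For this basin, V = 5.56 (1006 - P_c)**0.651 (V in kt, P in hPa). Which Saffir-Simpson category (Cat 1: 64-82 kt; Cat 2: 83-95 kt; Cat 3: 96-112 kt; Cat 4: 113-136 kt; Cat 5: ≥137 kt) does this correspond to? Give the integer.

ΔP = 1006 − 857 = 149 mb.
V ≈ 5.56 × 149^0.651 = 5.56 × 25.99 ≈ 144 kt.
144 kt falls in the Category 5 band.

5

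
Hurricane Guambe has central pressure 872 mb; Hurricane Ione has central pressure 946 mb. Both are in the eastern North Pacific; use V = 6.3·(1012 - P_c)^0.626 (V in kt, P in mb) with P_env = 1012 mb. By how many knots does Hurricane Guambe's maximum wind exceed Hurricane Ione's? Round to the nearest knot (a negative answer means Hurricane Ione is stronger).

Hurricane Guambe: ΔP = 140; V ≈ 6.3 × 140^0.626 ≈ 138.94 kt.
Hurricane Ione: ΔP = 66; V ≈ 6.3 × 66^0.626 ≈ 86.77 kt.
Difference ≈ 138.94 − 86.77 = 52.17 → 52 kt.

52 kt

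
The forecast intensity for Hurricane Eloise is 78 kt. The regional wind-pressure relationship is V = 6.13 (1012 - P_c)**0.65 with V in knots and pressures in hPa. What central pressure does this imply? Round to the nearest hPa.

ΔP = (V / 6.13)^(1/0.65) = (78/6.13)^1.538.
78/6.13 = 12.724; 12.724^1.538 ≈ 50.05 hPa.
P_c = 1012 − 50.05 = 961.95 ≈ 962 hPa.

962 hPa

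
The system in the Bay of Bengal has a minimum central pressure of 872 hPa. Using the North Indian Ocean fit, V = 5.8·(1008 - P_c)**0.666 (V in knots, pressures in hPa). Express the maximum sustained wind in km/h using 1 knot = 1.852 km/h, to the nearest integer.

ΔP = 1008 − 872 = 136 hPa.
V ≈ 5.8 × 136^0.666 = 5.8 × 26.359 ≈ 152.885 kt.
152.885 × 1.852 ≈ 283.14 km/h → 283 km/h.

283 km/h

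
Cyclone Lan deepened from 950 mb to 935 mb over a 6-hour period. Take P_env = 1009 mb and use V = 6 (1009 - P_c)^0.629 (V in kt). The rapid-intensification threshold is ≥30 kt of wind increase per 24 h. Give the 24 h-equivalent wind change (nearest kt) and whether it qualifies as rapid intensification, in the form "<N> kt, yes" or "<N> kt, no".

48 kt, yes

V₁: ΔP = 59, V ≈ 6 × 59^0.629 ≈ 77.99 kt.
V₂: ΔP = 74, V ≈ 6 × 74^0.629 ≈ 89.93 kt.
ΔV over 6 h = 11.94 kt → 24 h equivalent = 11.94 × 24/6 ≈ 47.76 kt.
48 kt ≥ 30 kt ⇒ rapid intensification.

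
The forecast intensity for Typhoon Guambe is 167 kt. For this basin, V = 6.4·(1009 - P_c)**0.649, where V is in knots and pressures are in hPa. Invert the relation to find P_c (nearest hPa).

ΔP = (V / 6.4)^(1/0.649) = (167/6.4)^1.541.
167/6.4 = 26.094; 26.094^1.541 ≈ 152.28 hPa.
P_c = 1009 − 152.28 = 856.72 ≈ 857 hPa.

857 hPa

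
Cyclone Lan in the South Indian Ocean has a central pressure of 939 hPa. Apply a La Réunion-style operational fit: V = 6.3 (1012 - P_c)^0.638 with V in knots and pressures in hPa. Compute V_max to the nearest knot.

97 kt

ΔP = 1012 − 939 = 73 hPa.
73^0.638 ≈ 15.445.
V ≈ 6.3 × 15.445 ≈ 97.3 kt.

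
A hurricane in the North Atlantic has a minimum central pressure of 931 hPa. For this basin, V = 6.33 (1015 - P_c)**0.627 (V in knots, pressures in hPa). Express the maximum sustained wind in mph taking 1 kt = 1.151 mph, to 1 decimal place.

117.2 mph

ΔP = 1015 − 931 = 84 hPa.
V ≈ 6.33 × 84^0.627 = 6.33 × 16.089 ≈ 101.842 kt.
101.842 × 1.151 ≈ 117.22 mph → 117.2 mph.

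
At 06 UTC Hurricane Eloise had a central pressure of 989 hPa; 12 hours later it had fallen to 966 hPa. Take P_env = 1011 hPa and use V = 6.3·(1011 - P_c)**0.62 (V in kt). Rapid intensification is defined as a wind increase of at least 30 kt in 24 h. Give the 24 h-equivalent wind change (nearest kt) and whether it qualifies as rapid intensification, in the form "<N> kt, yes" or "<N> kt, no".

V₁: ΔP = 22, V ≈ 6.3 × 22^0.62 ≈ 42.82 kt.
V₂: ΔP = 45, V ≈ 6.3 × 45^0.62 ≈ 66.73 kt.
ΔV over 12 h = 23.91 kt → 24 h equivalent = 23.91 × 24/12 ≈ 47.82 kt.
48 kt ≥ 30 kt ⇒ rapid intensification.

48 kt, yes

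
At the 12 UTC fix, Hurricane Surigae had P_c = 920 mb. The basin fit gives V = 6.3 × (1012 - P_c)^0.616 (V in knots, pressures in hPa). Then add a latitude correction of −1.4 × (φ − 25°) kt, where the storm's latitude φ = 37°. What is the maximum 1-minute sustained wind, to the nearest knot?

ΔP = 1012 − 920 = 92 mb.
92^0.616 ≈ 16.207.
V ≈ 6.3 × 16.207 ≈ 102.1 kt.
Latitude correction: −1.4 × (37 − 25) = -16.8 kt.
Corrected V ≈ 85.3 kt → 85 kt.

85 kt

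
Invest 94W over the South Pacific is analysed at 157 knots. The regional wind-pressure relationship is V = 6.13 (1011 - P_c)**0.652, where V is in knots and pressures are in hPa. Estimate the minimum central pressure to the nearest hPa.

ΔP = (V / 6.13)^(1/0.652) = (157/6.13)^1.534.
157/6.13 = 25.612; 25.612^1.534 ≈ 144.60 hPa.
P_c = 1011 − 144.60 = 866.40 ≈ 866 hPa.

866 hPa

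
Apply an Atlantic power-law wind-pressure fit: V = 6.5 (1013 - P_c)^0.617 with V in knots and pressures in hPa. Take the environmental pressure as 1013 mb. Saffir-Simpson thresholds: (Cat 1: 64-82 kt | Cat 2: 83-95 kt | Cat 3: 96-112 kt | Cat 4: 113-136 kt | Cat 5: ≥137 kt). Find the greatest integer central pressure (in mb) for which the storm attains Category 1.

972 mb

Category 1 begins at V = 64 kt.
Required ΔP = (64/6.5)^(1/0.617) = 9.846^1.621 ≈ 40.72 mb.
P_c ≤ 1013 − 40.72 = 972.28, so the highest integer P_c is 972 mb.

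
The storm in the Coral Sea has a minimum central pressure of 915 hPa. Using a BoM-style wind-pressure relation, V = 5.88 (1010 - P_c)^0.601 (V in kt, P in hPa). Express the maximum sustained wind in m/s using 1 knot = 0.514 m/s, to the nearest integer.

47 m/s

ΔP = 1010 − 915 = 95 hPa.
V ≈ 5.88 × 95^0.601 = 5.88 × 15.439 ≈ 90.780 kt.
90.780 × 0.514 ≈ 46.66 m/s → 47 m/s.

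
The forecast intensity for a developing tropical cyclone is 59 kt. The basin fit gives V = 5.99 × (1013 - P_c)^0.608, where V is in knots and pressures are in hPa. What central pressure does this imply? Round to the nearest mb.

970 mb

ΔP = (V / 5.99)^(1/0.608) = (59/5.99)^1.645.
59/5.99 = 9.850; 9.850^1.645 ≈ 43.05 mb.
P_c = 1013 − 43.05 = 969.95 ≈ 970 mb.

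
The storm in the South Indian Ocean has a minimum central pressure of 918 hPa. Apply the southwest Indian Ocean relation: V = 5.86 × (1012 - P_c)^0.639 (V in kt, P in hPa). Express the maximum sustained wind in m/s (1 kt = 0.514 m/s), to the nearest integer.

ΔP = 1012 − 918 = 94 hPa.
V ≈ 5.86 × 94^0.639 = 5.86 × 18.232 ≈ 106.838 kt.
106.838 × 0.514 ≈ 54.91 m/s → 55 m/s.

55 m/s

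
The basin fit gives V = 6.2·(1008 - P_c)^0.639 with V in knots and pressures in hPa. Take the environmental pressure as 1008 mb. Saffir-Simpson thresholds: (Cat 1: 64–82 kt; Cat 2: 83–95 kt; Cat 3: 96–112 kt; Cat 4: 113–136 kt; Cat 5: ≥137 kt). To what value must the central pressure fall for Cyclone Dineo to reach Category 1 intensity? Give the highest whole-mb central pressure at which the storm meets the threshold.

Category 1 begins at V = 64 kt.
Required ΔP = (64/6.2)^(1/0.639) = 10.323^1.565 ≈ 38.59 mb.
P_c ≤ 1008 − 38.59 = 969.41, so the highest integer P_c is 969 mb.

969 mb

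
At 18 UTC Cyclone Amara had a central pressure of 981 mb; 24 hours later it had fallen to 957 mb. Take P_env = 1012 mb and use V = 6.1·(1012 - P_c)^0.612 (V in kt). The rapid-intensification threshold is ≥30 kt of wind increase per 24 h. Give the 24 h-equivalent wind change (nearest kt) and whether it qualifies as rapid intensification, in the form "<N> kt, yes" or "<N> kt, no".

21 kt, no

V₁: ΔP = 31, V ≈ 6.1 × 31^0.612 ≈ 49.89 kt.
V₂: ΔP = 55, V ≈ 6.1 × 55^0.612 ≈ 70.87 kt.
ΔV over 24 h = 20.98 kt → 24 h equivalent = 20.98 × 24/24 ≈ 20.98 kt.
21 kt < 30 kt ⇒ not rapid intensification.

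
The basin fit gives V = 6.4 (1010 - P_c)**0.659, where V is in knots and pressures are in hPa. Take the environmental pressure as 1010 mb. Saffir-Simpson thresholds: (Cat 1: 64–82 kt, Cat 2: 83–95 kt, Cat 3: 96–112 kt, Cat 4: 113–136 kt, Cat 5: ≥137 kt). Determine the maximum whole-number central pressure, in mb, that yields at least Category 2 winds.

961 mb

Category 2 begins at V = 83 kt.
Required ΔP = (83/6.4)^(1/0.659) = 12.969^1.517 ≈ 48.84 mb.
P_c ≤ 1010 − 48.84 = 961.16, so the highest integer P_c is 961 mb.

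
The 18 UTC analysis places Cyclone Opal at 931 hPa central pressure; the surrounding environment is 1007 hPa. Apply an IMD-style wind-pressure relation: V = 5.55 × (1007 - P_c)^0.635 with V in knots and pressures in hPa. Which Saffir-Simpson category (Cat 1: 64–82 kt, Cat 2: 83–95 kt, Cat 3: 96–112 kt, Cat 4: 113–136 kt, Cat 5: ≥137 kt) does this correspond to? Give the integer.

ΔP = 1007 − 931 = 76 hPa.
V ≈ 5.55 × 76^0.635 = 5.55 × 15.64 ≈ 87 kt.
87 kt falls in the Category 2 band.

2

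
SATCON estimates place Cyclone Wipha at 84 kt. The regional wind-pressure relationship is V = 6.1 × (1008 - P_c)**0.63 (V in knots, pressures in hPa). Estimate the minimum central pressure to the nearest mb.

ΔP = (V / 6.1)^(1/0.63) = (84/6.1)^1.587.
84/6.1 = 13.770; 13.770^1.587 ≈ 64.25 mb.
P_c = 1008 − 64.25 = 943.75 ≈ 944 mb.

944 mb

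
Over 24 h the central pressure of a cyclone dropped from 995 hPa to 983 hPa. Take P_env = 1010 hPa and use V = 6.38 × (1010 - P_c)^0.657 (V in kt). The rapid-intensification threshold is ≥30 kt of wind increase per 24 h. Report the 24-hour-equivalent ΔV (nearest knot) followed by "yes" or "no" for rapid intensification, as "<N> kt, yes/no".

V₁: ΔP = 15, V ≈ 6.38 × 15^0.657 ≈ 37.80 kt.
V₂: ΔP = 27, V ≈ 6.38 × 27^0.657 ≈ 55.62 kt.
ΔV over 24 h = 17.82 kt → 24 h equivalent = 17.82 × 24/24 ≈ 17.82 kt.
18 kt < 30 kt ⇒ not rapid intensification.

18 kt, no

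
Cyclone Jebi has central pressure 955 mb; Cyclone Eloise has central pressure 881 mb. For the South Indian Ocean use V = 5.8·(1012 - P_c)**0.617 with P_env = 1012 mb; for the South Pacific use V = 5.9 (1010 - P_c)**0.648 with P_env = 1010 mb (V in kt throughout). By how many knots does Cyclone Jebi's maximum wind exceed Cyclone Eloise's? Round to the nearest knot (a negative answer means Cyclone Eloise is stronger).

-67 kt

Cyclone Jebi: ΔP = 57; V ≈ 5.8 × 57^0.617 ≈ 70.28 kt.
Cyclone Eloise: ΔP = 129; V ≈ 5.9 × 129^0.648 ≈ 137.57 kt.
Difference ≈ 70.28 − 137.57 = -67.29 → -67 kt.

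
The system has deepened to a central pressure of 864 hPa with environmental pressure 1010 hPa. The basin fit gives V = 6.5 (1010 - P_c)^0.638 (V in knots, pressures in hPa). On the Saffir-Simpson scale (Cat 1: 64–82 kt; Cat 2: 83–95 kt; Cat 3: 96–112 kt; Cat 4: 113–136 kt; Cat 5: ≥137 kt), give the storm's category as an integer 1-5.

5

ΔP = 1010 − 864 = 146 hPa.
V ≈ 6.5 × 146^0.638 = 6.5 × 24.04 ≈ 156 kt.
156 kt falls in the Category 5 band.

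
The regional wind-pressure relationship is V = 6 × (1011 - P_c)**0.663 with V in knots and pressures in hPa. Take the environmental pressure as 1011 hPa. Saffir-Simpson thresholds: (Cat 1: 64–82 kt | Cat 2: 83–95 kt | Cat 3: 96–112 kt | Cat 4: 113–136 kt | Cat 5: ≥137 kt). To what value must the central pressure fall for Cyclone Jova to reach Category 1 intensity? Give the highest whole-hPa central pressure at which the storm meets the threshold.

975 hPa

Category 1 begins at V = 64 kt.
Required ΔP = (64/6)^(1/0.663) = 10.667^1.508 ≈ 35.53 hPa.
P_c ≤ 1011 − 35.53 = 975.47, so the highest integer P_c is 975 hPa.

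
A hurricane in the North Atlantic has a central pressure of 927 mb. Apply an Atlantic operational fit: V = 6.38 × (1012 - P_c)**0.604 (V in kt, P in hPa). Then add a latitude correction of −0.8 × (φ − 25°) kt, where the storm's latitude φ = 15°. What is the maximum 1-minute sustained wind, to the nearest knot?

ΔP = 1012 − 927 = 85 mb.
85^0.604 ≈ 14.634.
V ≈ 6.38 × 14.634 ≈ 93.4 kt.
Latitude correction: −0.8 × (15 − 25) = 8 kt.
Corrected V ≈ 101.4 kt → 101 kt.

101 kt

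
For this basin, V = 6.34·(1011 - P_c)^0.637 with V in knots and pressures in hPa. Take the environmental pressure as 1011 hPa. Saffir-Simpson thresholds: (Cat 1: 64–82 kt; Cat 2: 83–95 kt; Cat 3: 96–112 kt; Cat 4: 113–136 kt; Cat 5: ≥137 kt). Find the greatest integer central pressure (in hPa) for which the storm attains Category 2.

Category 2 begins at V = 83 kt.
Required ΔP = (83/6.34)^(1/0.637) = 13.091^1.570 ≈ 56.69 hPa.
P_c ≤ 1011 − 56.69 = 954.31, so the highest integer P_c is 954 hPa.

954 hPa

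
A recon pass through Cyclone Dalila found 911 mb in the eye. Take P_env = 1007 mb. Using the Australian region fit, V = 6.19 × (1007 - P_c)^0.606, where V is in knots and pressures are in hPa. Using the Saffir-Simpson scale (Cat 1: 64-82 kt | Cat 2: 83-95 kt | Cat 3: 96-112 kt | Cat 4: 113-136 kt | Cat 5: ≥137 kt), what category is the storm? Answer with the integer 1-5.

3

ΔP = 1007 − 911 = 96 mb.
V ≈ 6.19 × 96^0.606 = 6.19 × 15.89 ≈ 98 kt.
98 kt falls in the Category 3 band.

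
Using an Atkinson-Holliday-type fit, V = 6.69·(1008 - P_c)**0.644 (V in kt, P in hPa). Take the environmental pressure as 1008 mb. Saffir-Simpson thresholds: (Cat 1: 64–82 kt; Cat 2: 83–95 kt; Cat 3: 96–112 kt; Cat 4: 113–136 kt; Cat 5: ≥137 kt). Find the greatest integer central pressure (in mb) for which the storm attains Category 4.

Category 4 begins at V = 113 kt.
Required ΔP = (113/6.69)^(1/0.644) = 16.891^1.553 ≈ 80.59 mb.
P_c ≤ 1008 − 80.59 = 927.41, so the highest integer P_c is 927 mb.

927 mb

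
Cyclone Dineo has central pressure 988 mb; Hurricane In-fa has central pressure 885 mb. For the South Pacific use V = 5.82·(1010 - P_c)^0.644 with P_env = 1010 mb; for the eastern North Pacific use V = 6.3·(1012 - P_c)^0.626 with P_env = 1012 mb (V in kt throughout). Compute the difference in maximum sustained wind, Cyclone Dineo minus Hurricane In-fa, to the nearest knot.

Cyclone Dineo: ΔP = 22; V ≈ 5.82 × 22^0.644 ≈ 42.60 kt.
Hurricane In-fa: ΔP = 127; V ≈ 6.3 × 127^0.626 ≈ 130.71 kt.
Difference ≈ 42.60 − 130.71 = -88.11 → -88 kt.

-88 kt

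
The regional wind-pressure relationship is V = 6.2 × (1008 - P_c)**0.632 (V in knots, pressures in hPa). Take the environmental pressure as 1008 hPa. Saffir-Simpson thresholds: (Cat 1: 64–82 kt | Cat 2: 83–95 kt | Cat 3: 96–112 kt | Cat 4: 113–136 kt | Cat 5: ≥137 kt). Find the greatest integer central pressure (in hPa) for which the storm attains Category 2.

947 hPa

Category 2 begins at V = 83 kt.
Required ΔP = (83/6.2)^(1/0.632) = 13.387^1.582 ≈ 60.64 hPa.
P_c ≤ 1008 − 60.64 = 947.36, so the highest integer P_c is 947 hPa.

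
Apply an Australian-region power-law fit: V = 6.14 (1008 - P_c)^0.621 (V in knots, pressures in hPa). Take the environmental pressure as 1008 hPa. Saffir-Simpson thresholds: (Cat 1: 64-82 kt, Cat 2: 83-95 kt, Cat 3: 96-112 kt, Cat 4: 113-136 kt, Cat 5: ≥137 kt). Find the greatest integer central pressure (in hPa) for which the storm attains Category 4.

899 hPa

Category 4 begins at V = 113 kt.
Required ΔP = (113/6.14)^(1/0.621) = 18.404^1.610 ≈ 108.87 hPa.
P_c ≤ 1008 − 108.87 = 899.13, so the highest integer P_c is 899 hPa.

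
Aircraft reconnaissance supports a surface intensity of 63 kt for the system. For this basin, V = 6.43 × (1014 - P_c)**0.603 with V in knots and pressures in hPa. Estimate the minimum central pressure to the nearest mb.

ΔP = (V / 6.43)^(1/0.603) = (63/6.43)^1.658.
63/6.43 = 9.798; 9.798^1.658 ≈ 44.02 mb.
P_c = 1014 − 44.02 = 969.98 ≈ 970 mb.

970 mb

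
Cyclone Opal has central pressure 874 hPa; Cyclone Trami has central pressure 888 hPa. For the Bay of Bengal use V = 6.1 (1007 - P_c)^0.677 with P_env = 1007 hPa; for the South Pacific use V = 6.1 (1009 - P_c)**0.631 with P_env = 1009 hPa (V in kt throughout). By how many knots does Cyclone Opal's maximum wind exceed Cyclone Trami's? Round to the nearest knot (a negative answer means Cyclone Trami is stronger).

Cyclone Opal: ΔP = 133; V ≈ 6.1 × 133^0.677 ≈ 167.18 kt.
Cyclone Trami: ΔP = 121; V ≈ 6.1 × 121^0.631 ≈ 125.77 kt.
Difference ≈ 167.18 − 125.77 = 41.41 → 41 kt.

41 kt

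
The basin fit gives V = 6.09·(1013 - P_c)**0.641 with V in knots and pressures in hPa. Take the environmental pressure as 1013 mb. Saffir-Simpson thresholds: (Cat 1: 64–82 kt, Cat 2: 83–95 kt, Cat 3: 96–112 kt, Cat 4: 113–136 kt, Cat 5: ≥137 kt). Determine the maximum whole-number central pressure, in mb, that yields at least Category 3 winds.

Category 3 begins at V = 96 kt.
Required ΔP = (96/6.09)^(1/0.641) = 15.764^1.560 ≈ 73.86 mb.
P_c ≤ 1013 − 73.86 = 939.14, so the highest integer P_c is 939 mb.

939 mb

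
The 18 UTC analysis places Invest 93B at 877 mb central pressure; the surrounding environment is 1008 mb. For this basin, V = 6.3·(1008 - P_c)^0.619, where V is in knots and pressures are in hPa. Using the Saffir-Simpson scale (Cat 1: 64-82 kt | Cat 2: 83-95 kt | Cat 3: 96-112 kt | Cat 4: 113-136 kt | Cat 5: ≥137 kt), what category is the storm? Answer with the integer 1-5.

4

ΔP = 1008 − 877 = 131 mb.
V ≈ 6.3 × 131^0.619 = 6.3 × 20.45 ≈ 129 kt.
129 kt falls in the Category 4 band.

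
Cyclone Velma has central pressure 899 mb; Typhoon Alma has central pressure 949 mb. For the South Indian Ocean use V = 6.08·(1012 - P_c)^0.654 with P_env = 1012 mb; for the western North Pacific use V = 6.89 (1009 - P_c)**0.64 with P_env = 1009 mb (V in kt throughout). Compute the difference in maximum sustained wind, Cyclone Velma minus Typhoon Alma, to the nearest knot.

39 kt

Cyclone Velma: ΔP = 113; V ≈ 6.08 × 113^0.654 ≈ 133.85 kt.
Typhoon Alma: ΔP = 60; V ≈ 6.89 × 60^0.64 ≈ 94.68 kt.
Difference ≈ 133.85 − 94.68 = 39.17 → 39 kt.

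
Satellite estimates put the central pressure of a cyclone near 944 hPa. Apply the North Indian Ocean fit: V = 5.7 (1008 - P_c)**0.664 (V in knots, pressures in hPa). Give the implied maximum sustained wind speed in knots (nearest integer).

90 kt

ΔP = 1008 − 944 = 64 hPa.
64^0.664 ≈ 15.824.
V ≈ 5.7 × 15.824 ≈ 90.2 kt.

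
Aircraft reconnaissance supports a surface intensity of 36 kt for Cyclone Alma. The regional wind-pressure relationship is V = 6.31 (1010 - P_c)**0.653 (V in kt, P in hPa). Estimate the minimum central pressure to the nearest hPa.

996 hPa

ΔP = (V / 6.31)^(1/0.653) = (36/6.31)^1.531.
36/6.31 = 5.705; 5.705^1.531 ≈ 14.39 hPa.
P_c = 1010 − 14.39 = 995.61 ≈ 996 hPa.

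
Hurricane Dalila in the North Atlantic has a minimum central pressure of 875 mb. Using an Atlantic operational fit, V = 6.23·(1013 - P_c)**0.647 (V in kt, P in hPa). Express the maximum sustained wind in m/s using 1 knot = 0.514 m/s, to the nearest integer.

ΔP = 1013 − 875 = 138 mb.
V ≈ 6.23 × 138^0.647 = 6.23 × 24.238 ≈ 151.004 kt.
151.004 × 0.514 ≈ 77.62 m/s → 78 m/s.

78 m/s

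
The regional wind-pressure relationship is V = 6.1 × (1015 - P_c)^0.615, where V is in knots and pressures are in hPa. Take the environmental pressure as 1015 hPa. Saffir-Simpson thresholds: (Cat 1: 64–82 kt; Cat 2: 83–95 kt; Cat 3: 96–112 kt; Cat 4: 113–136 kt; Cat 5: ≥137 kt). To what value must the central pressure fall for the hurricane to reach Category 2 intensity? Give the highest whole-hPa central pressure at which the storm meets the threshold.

Category 2 begins at V = 83 kt.
Required ΔP = (83/6.1)^(1/0.615) = 13.607^1.626 ≈ 69.74 hPa.
P_c ≤ 1015 − 69.74 = 945.26, so the highest integer P_c is 945 hPa.

945 hPa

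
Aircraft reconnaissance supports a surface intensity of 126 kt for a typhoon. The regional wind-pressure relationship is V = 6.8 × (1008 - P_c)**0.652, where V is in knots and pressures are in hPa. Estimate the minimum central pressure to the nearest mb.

920 mb

ΔP = (V / 6.8)^(1/0.652) = (126/6.8)^1.534.
126/6.8 = 18.529; 18.529^1.534 ≈ 88.02 mb.
P_c = 1008 − 88.02 = 919.98 ≈ 920 mb.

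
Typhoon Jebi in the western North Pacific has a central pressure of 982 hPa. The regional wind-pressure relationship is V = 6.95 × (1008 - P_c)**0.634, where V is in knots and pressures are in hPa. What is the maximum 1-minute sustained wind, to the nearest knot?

ΔP = 1008 − 982 = 26 hPa.
26^0.634 ≈ 7.890.
V ≈ 6.95 × 7.890 ≈ 54.8 kt.

55 kt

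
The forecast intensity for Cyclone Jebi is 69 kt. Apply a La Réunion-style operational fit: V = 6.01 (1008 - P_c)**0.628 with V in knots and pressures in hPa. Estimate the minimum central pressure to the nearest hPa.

959 hPa

ΔP = (V / 6.01)^(1/0.628) = (69/6.01)^1.592.
69/6.01 = 11.481; 11.481^1.592 ≈ 48.74 hPa.
P_c = 1008 − 48.74 = 959.26 ≈ 959 hPa.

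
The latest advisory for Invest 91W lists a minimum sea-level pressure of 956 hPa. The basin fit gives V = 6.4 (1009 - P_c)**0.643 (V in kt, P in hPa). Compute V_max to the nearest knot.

82 kt

ΔP = 1009 − 956 = 53 hPa.
53^0.643 ≈ 12.844.
V ≈ 6.4 × 12.844 ≈ 82.2 kt.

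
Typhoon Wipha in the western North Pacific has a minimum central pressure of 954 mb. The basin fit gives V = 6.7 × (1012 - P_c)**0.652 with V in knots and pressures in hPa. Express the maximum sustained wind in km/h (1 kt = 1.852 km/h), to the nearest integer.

ΔP = 1012 − 954 = 58 mb.
V ≈ 6.7 × 58^0.652 = 6.7 × 14.117 ≈ 94.587 kt.
94.587 × 1.852 ≈ 175.17 km/h → 175 km/h.

175 km/h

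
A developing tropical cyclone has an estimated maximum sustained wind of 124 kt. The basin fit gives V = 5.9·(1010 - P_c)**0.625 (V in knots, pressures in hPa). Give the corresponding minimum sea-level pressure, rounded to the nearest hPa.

879 hPa

ΔP = (V / 5.9)^(1/0.625) = (124/5.9)^1.600.
124/5.9 = 21.017; 21.017^1.600 ≈ 130.65 hPa.
P_c = 1010 − 130.65 = 879.35 ≈ 879 hPa.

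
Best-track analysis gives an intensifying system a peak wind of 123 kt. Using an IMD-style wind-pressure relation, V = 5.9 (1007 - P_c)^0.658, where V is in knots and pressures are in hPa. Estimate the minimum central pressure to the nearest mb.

906 mb

ΔP = (V / 5.9)^(1/0.658) = (123/5.9)^1.520.
123/5.9 = 20.847; 20.847^1.520 ≈ 101.07 mb.
P_c = 1007 − 101.07 = 905.93 ≈ 906 mb.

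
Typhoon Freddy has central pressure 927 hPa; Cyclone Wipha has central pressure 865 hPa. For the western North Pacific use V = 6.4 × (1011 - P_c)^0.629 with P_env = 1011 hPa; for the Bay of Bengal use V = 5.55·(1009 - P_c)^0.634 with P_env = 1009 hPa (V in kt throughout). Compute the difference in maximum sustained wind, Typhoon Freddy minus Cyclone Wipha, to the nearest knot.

Typhoon Freddy: ΔP = 84; V ≈ 6.4 × 84^0.629 ≈ 103.88 kt.
Cyclone Wipha: ΔP = 144; V ≈ 5.55 × 144^0.634 ≈ 129.63 kt.
Difference ≈ 103.88 − 129.63 = -25.75 → -26 kt.

-26 kt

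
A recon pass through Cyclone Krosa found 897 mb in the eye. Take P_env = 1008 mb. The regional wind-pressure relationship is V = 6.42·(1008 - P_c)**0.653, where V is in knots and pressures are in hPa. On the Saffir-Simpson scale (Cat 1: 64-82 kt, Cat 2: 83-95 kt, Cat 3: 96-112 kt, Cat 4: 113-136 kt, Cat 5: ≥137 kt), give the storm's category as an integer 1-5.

ΔP = 1008 − 897 = 111 mb.
V ≈ 6.42 × 111^0.653 = 6.42 × 21.66 ≈ 139 kt.
139 kt falls in the Category 5 band.

5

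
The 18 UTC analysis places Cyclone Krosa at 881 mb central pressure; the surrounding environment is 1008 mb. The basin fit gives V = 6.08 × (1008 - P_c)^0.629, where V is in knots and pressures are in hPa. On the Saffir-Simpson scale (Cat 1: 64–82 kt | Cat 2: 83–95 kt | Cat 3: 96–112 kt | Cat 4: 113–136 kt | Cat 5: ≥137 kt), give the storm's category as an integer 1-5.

4

ΔP = 1008 − 881 = 127 mb.
V ≈ 6.08 × 127^0.629 = 6.08 × 21.05 ≈ 128 kt.
128 kt falls in the Category 4 band.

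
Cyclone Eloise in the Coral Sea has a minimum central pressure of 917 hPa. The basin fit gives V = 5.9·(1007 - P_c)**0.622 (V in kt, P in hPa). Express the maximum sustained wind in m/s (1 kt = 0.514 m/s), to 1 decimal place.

49.8 m/s

ΔP = 1007 − 917 = 90 hPa.
V ≈ 5.9 × 90^0.622 = 5.9 × 16.426 ≈ 96.915 kt.
96.915 × 0.514 ≈ 49.81 m/s → 49.8 m/s.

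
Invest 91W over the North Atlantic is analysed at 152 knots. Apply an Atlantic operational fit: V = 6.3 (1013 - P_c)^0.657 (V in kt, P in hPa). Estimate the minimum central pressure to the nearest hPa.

886 hPa

ΔP = (V / 6.3)^(1/0.657) = (152/6.3)^1.522.
152/6.3 = 24.127; 24.127^1.522 ≈ 127.14 hPa.
P_c = 1013 − 127.14 = 885.86 ≈ 886 hPa.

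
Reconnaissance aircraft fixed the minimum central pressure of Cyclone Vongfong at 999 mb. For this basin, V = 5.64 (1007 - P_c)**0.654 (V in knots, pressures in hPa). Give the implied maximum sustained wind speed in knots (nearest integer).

ΔP = 1007 − 999 = 8 mb.
8^0.654 ≈ 3.896.
V ≈ 5.64 × 3.896 ≈ 22.0 kt.

22 kt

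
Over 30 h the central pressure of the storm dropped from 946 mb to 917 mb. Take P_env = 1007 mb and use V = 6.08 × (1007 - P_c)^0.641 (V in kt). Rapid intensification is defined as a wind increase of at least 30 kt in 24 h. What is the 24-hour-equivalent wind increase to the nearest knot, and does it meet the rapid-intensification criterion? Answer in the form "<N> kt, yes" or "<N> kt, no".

19 kt, no

V₁: ΔP = 61, V ≈ 6.08 × 61^0.641 ≈ 84.78 kt.
V₂: ΔP = 90, V ≈ 6.08 × 90^0.641 ≈ 108.79 kt.
ΔV over 30 h = 24.01 kt → 24 h equivalent = 24.01 × 24/30 ≈ 19.21 kt.
19 kt < 30 kt ⇒ not rapid intensification.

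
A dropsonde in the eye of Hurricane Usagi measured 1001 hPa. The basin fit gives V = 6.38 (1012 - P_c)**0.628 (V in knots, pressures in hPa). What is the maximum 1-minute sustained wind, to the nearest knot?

29 kt

ΔP = 1012 − 1001 = 11 hPa.
11^0.628 ≈ 4.508.
V ≈ 6.38 × 4.508 ≈ 28.8 kt.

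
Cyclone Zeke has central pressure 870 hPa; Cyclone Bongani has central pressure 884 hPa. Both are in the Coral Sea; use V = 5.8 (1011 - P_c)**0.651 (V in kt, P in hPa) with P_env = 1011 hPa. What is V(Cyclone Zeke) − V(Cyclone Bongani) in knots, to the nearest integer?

Cyclone Zeke: ΔP = 141; V ≈ 5.8 × 141^0.651 ≈ 145.40 kt.
Cyclone Bongani: ΔP = 127; V ≈ 5.8 × 127^0.651 ≈ 135.83 kt.
Difference ≈ 145.40 − 135.83 = 9.57 → 10 kt.

10 kt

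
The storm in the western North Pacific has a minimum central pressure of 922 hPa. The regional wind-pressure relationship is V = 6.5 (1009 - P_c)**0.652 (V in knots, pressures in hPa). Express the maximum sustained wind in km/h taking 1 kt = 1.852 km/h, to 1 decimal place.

221.4 km/h

ΔP = 1009 − 922 = 87 hPa.
V ≈ 6.5 × 87^0.652 = 6.5 × 18.389 ≈ 119.531 kt.
119.531 × 1.852 ≈ 221.37 km/h → 221.4 km/h.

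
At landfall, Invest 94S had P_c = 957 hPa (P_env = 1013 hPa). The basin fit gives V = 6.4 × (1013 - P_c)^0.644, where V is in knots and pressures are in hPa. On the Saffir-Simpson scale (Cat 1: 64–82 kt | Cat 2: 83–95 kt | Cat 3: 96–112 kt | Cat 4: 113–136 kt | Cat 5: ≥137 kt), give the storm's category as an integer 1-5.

2

ΔP = 1013 − 957 = 56 hPa.
V ≈ 6.4 × 56^0.644 = 6.4 × 13.36 ≈ 86 kt.
86 kt falls in the Category 2 band.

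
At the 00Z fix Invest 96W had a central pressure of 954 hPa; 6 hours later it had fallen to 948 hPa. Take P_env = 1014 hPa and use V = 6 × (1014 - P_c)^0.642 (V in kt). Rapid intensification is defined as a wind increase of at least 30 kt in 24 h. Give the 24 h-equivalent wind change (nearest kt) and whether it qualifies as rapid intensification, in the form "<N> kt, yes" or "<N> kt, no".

21 kt, no

V₁: ΔP = 60, V ≈ 6 × 60^0.642 ≈ 83.12 kt.
V₂: ΔP = 66, V ≈ 6 × 66^0.642 ≈ 88.37 kt.
ΔV over 6 h = 5.25 kt → 24 h equivalent = 5.25 × 24/6 ≈ 21.00 kt.
21 kt < 30 kt ⇒ not rapid intensification.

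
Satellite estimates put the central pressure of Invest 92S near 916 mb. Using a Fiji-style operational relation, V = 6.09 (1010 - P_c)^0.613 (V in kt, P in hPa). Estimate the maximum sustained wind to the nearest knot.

99 kt

ΔP = 1010 − 916 = 94 mb.
94^0.613 ≈ 16.200.
V ≈ 6.09 × 16.200 ≈ 98.7 kt.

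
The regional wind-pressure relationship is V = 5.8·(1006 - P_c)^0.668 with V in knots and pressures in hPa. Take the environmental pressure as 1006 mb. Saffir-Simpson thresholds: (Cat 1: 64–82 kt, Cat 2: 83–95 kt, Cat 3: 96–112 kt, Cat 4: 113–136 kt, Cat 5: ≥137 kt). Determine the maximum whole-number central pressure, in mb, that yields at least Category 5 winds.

Category 5 begins at V = 137 kt.
Required ΔP = (137/5.8)^(1/0.668) = 23.621^1.497 ≈ 113.72 mb.
P_c ≤ 1006 − 113.72 = 892.28, so the highest integer P_c is 892 mb.

892 mb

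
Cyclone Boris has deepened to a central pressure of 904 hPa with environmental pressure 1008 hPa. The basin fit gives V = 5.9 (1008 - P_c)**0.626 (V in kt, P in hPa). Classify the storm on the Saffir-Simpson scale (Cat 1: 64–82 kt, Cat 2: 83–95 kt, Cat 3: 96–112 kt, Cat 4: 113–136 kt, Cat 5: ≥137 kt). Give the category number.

ΔP = 1008 − 904 = 104 hPa.
V ≈ 5.9 × 104^0.626 = 5.9 × 18.31 ≈ 108 kt.
108 kt falls in the Category 3 band.

3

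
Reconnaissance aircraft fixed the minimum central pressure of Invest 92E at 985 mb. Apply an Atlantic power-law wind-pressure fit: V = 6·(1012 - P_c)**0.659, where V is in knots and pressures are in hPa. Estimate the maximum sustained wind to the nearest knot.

ΔP = 1012 − 985 = 27 mb.
27^0.659 ≈ 8.775.
V ≈ 6 × 8.775 ≈ 52.7 kt.

53 kt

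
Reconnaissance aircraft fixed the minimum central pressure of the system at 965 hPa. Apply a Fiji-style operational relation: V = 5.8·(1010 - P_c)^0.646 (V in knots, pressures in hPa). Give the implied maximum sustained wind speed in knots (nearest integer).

ΔP = 1010 − 965 = 45 hPa.
45^0.646 ≈ 11.694.
V ≈ 5.8 × 11.694 ≈ 67.8 kt.

68 kt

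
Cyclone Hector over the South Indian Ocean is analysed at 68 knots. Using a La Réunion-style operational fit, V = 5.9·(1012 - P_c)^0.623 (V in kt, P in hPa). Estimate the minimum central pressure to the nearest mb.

961 mb

ΔP = (V / 5.9)^(1/0.623) = (68/5.9)^1.605.
68/5.9 = 11.525; 11.525^1.605 ≈ 50.59 mb.
P_c = 1012 − 50.59 = 961.41 ≈ 961 mb.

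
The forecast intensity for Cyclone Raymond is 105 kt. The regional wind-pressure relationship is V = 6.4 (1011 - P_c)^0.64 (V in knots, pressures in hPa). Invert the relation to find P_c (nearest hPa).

ΔP = (V / 6.4)^(1/0.64) = (105/6.4)^1.562.
105/6.4 = 16.406; 16.406^1.562 ≈ 79.15 hPa.
P_c = 1011 − 79.15 = 931.85 ≈ 932 hPa.

932 hPa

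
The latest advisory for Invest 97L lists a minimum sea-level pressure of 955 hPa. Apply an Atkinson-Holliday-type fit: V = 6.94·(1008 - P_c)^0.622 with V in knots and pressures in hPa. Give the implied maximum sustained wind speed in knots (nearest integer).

ΔP = 1008 − 955 = 53 hPa.
53^0.622 ≈ 11.817.
V ≈ 6.94 × 11.817 ≈ 82.0 kt.

82 kt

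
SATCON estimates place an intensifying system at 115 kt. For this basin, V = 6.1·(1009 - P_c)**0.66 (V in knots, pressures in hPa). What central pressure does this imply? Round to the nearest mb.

ΔP = (V / 6.1)^(1/0.66) = (115/6.1)^1.515.
115/6.1 = 18.852; 18.852^1.515 ≈ 85.58 mb.
P_c = 1009 − 85.58 = 923.42 ≈ 923 mb.

923 mb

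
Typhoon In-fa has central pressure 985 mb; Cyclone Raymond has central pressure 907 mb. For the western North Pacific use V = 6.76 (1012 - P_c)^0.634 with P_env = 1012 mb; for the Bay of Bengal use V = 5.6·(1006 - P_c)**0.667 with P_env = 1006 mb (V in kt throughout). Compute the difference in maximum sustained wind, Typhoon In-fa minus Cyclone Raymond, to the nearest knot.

-65 kt

Typhoon In-fa: ΔP = 27; V ≈ 6.76 × 27^0.634 ≈ 54.63 kt.
Cyclone Raymond: ΔP = 99; V ≈ 5.6 × 99^0.667 ≈ 120.03 kt.
Difference ≈ 54.63 − 120.03 = -65.40 → -65 kt.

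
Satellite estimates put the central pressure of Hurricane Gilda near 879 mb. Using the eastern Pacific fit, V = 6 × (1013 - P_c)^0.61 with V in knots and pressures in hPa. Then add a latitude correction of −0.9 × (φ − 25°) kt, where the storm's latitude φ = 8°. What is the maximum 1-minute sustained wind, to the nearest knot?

ΔP = 1013 − 879 = 134 mb.
134^0.61 ≈ 19.840.
V ≈ 6 × 19.840 ≈ 119.0 kt.
Latitude correction: −0.9 × (8 − 25) = 15.3 kt.
Corrected V ≈ 134.3 kt → 134 kt.

134 kt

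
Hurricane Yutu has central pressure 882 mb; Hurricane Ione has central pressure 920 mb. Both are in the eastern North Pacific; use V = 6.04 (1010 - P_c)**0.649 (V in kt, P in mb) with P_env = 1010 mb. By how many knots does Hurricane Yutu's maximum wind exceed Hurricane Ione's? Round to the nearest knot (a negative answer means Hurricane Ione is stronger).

Hurricane Yutu: ΔP = 128; V ≈ 6.04 × 128^0.649 ≈ 140.80 kt.
Hurricane Ione: ΔP = 90; V ≈ 6.04 × 90^0.649 ≈ 112.03 kt.
Difference ≈ 140.80 − 112.03 = 28.77 → 29 kt.

29 kt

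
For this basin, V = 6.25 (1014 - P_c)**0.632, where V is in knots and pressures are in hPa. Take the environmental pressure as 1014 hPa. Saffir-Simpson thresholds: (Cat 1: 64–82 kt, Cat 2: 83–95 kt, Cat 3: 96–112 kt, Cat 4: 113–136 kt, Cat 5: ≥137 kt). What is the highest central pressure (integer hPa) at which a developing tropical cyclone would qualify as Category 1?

Category 1 begins at V = 64 kt.
Required ΔP = (64/6.25)^(1/0.632) = 10.240^1.582 ≈ 39.68 hPa.
P_c ≤ 1014 − 39.68 = 974.32, so the highest integer P_c is 974 hPa.

974 hPa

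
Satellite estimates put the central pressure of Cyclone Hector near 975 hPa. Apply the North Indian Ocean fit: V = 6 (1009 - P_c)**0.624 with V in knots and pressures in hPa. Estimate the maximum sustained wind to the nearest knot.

54 kt

ΔP = 1009 − 975 = 34 hPa.
34^0.624 ≈ 9.029.
V ≈ 6 × 9.029 ≈ 54.2 kt.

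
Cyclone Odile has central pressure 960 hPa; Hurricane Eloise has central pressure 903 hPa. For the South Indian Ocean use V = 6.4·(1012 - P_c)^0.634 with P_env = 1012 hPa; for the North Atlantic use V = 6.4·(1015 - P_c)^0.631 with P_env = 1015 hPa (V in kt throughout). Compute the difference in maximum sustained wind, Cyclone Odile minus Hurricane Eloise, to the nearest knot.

Cyclone Odile: ΔP = 52; V ≈ 6.4 × 52^0.634 ≈ 78.37 kt.
Hurricane Eloise: ΔP = 112; V ≈ 6.4 × 112^0.631 ≈ 125.67 kt.
Difference ≈ 78.37 − 125.67 = -47.30 → -47 kt.

-47 kt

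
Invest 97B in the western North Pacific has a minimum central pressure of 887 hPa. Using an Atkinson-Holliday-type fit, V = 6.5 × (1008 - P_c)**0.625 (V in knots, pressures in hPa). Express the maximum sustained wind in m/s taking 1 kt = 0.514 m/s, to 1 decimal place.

ΔP = 1008 − 887 = 121 hPa.
V ≈ 6.5 × 121^0.625 = 6.5 × 20.033 ≈ 130.213 kt.
130.213 × 0.514 ≈ 66.93 m/s → 66.9 m/s.

66.9 m/s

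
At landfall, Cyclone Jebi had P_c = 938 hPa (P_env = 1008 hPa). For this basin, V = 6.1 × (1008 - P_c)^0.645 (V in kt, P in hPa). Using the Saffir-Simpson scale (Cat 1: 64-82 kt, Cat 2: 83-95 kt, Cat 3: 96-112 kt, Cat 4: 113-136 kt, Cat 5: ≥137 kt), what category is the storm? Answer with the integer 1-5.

ΔP = 1008 − 938 = 70 hPa.
V ≈ 6.1 × 70^0.645 = 6.1 × 15.49 ≈ 94 kt.
94 kt falls in the Category 2 band.

2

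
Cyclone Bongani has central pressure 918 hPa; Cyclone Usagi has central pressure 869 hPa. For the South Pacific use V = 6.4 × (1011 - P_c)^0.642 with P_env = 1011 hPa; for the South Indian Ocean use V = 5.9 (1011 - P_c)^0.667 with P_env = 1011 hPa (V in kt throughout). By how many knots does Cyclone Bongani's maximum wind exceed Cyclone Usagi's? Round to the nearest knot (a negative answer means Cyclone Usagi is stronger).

-43 kt

Cyclone Bongani: ΔP = 93; V ≈ 6.4 × 93^0.642 ≈ 117.48 kt.
Cyclone Usagi: ΔP = 142; V ≈ 5.9 × 142^0.667 ≈ 160.85 kt.
Difference ≈ 117.48 − 160.85 = -43.37 → -43 kt.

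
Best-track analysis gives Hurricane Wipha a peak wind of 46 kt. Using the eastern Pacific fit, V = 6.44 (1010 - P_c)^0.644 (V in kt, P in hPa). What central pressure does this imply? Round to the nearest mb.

ΔP = (V / 6.44)^(1/0.644) = (46/6.44)^1.553.
46/6.44 = 7.143; 7.143^1.553 ≈ 21.18 mb.
P_c = 1010 − 21.18 = 988.82 ≈ 989 mb.

989 mb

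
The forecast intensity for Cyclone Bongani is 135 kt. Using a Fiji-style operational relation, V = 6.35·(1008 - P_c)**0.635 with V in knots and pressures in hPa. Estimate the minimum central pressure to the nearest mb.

885 mb

ΔP = (V / 6.35)^(1/0.635) = (135/6.35)^1.575.
135/6.35 = 21.260; 21.260^1.575 ≈ 123.21 mb.
P_c = 1008 − 123.21 = 884.79 ≈ 885 mb.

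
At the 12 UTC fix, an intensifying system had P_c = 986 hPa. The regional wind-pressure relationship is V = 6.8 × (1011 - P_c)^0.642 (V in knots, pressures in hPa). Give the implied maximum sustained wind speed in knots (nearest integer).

ΔP = 1011 − 986 = 25 hPa.
25^0.642 ≈ 7.897.
V ≈ 6.8 × 7.897 ≈ 53.7 kt.

54 kt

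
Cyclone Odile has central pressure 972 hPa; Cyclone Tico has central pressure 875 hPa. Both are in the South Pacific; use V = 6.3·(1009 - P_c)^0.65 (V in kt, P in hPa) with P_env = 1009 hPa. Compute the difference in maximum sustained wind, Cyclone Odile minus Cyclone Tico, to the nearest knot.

-86 kt

Cyclone Odile: ΔP = 37; V ≈ 6.3 × 37^0.65 ≈ 65.87 kt.
Cyclone Tico: ΔP = 134; V ≈ 6.3 × 134^0.65 ≈ 152.04 kt.
Difference ≈ 65.87 − 152.04 = -86.17 → -86 kt.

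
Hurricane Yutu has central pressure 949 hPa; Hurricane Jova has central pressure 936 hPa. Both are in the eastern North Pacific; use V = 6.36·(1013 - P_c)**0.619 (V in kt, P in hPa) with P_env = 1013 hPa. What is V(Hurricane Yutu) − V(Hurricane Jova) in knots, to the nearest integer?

-10 kt

Hurricane Yutu: ΔP = 64; V ≈ 6.36 × 64^0.619 ≈ 83.46 kt.
Hurricane Jova: ΔP = 77; V ≈ 6.36 × 77^0.619 ≈ 93.58 kt.
Difference ≈ 83.46 − 93.58 = -10.12 → -10 kt.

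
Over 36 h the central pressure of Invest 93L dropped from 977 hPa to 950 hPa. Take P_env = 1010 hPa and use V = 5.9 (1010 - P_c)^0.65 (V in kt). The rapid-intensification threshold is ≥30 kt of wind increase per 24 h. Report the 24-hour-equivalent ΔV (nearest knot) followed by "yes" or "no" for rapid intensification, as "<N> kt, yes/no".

18 kt, no

V₁: ΔP = 33, V ≈ 5.9 × 33^0.65 ≈ 57.26 kt.
V₂: ΔP = 60, V ≈ 5.9 × 60^0.65 ≈ 84.46 kt.
ΔV over 36 h = 27.20 kt → 24 h equivalent = 27.20 × 24/36 ≈ 18.13 kt.
18 kt < 30 kt ⇒ not rapid intensification.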